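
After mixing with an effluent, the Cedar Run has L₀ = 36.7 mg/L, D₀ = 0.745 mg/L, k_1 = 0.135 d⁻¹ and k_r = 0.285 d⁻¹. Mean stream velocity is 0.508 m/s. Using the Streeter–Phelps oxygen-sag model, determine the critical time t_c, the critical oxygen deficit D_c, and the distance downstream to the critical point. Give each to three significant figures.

t_c ≈ 4.83 d; D_c ≈ 9.06 mg/L; x_c ≈ 212 km

At the critical point dD/dt = 0, so k_1 L₀ e^(−k_1 t) = k_r D. Substituting D(t) from the Streeter–Phelps equation and solving for t gives
t_c = ln[(k_r/k_1)(1 − D₀(k_r−k_1)/(k_1 L₀))] / (k_r−k_1).
Here k_r−k_1 = 0.1500 d⁻¹ and 1 − D₀(k_r−k_1)/(k_1 L₀) = 1 − 0.745×0.1500/(0.135×36.7) = 0.9774, so
t_c = ln(2.111 × 0.9774) / 0.1500 = 0.7244 / 0.1500 = 4.829 d.
D_c = (k_1/k_r) L₀ e^(−k_1 t_c) = (0.135/0.285) × 36.7 × e^(−0.135×4.829) = 0.4737 × 36.7 × 0.5210 = 9.058 mg/L.
x_c = v t_c = 0.508 m/s × 4.829 d × 86400 s/d = 212000 m ≈ 212 km.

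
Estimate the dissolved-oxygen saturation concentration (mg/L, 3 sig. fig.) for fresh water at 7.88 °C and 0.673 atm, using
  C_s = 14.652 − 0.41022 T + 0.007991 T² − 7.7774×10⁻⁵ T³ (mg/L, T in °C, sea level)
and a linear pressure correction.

C_s ≈ 7.99 mg/L

At sea level: C_s = 14.652 − 0.41022×7.88 + 0.007991×7.88² − 7.7774×10⁻⁵×7.88³ = 11.88 mg/L.
Pressure correction: C_s' = 11.88 × 0.673 = 7.994 mg/L.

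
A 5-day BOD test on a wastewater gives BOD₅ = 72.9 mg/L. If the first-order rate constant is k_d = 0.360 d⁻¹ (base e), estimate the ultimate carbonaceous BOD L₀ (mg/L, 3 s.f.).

BOD₅ = L₀(1 − e^(−5k_d)) ⇒ L₀ = BOD₅ / (1 − e^(−5×0.360))
= 72.9 / (1 − 0.1653) = 72.9 / 0.8347 = 87.34 mg/L.

L₀ ≈ 87.3 mg/L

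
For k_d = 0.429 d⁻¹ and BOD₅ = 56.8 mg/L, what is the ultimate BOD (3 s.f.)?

BOD₅ = L₀(1 − e^(−5k_d)) ⇒ L₀ = BOD₅ / (1 − e^(−5×0.429))
= 56.8 / (1 − 0.1171) = 56.8 / 0.8829 = 64.33 mg/L.

L₀ ≈ 64.3 mg/L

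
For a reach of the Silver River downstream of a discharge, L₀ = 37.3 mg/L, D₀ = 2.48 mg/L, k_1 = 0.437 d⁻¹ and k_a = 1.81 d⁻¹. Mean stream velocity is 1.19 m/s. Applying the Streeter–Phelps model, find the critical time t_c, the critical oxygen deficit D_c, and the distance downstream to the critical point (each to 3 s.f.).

t_c ≈ 0.864 d; D_c ≈ 6.17 mg/L; x_c ≈ 88.9 km

At the critical point dD/dt = 0, so k_1 L₀ e^(−k_1 t) = k_a D. Substituting D(t) from the Streeter–Phelps equation and solving for t gives
t_c = ln[(k_a/k_1)(1 − D₀(k_a−k_1)/(k_1 L₀))] / (k_a−k_1).
Here k_a−k_1 = 1.373 d⁻¹ and 1 − D₀(k_a−k_1)/(k_1 L₀) = 1 − 2.48×1.373/(0.437×37.3) = 0.7911, so
t_c = ln(4.142 × 0.7911) / 1.373 = 1.187 / 1.373 = 0.8644 d.
D_c = (k_1/k_a) L₀ e^(−k_1 t_c) = (0.437/1.81) × 37.3 × e^(−0.437×0.8644) = 0.2414 × 37.3 × 0.6854 = 6.172 mg/L.
x_c = v t_c = 1.19 m/s × 0.8644 d × 86400 s/d = 88870 m ≈ 88.9 km.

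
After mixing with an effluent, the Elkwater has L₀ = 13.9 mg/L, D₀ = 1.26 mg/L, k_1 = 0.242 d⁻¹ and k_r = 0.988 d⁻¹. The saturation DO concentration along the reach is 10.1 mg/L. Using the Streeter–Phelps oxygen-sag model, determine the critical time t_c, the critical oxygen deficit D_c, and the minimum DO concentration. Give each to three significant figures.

With k_r/k_1 = 4.083 and 1 − D₀(k_r−k_1)/(k_1 L₀) = 0.7206,
t_c = ln(4.083 × 0.7206) / (0.988 − 0.242) = ln(2.942) / 0.7460 = 1.079/0.7460 = 1.446 d.
L(t_c) = L₀ e^(−k_1 t_c) = 13.9 × 0.7047 = 9.795 mg/L, and at the critical point k_r D_c = k_1 L, so D_c = (0.242/0.988) × 9.795 = 2.399 mg/L.
Minimum DO = C_s − D_c = 10.1 − 2.399 = 7.701 mg/L.

t_c ≈ 1.45 d; D_c ≈ 2.40 mg/L; min DO ≈ 7.70 mg/L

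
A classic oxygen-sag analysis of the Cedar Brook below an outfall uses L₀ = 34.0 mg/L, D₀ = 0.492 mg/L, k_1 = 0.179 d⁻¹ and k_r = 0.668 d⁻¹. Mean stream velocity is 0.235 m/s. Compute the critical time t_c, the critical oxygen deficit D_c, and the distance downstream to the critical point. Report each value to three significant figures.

t_c ≈ 2.61 d; D_c ≈ 5.71 mg/L; x_c ≈ 53.0 km

With k_r/k_1 = 3.732 and 1 − D₀(k_r−k_1)/(k_1 L₀) = 0.9605,
t_c = ln(3.732 × 0.9605) / (0.668 − 0.179) = ln(3.584) / 0.4890 = 1.277/0.4890 = 2.611 d.
L(t_c) = L₀ e^(−k_1 t_c) = 34.0 × 0.6267 = 21.31 mg/L, and at the critical point k_r D_c = k_1 L, so D_c = (0.179/0.668) × 21.31 = 5.710 mg/L.
x_c = v t_c = 0.235 m/s × 2.611 d × 86400 s/d = 53000 m ≈ 53.0 km.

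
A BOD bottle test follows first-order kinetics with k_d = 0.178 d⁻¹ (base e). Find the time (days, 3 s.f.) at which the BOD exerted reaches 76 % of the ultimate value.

y/L₀ = 1 − e^(−k_d t) = 0.76 ⇒ e^(−k_d t) = 0.240
t = −ln(0.240) / 0.178 = 1.427 / 0.178 = 8.018 d.

t ≈ 8.02 d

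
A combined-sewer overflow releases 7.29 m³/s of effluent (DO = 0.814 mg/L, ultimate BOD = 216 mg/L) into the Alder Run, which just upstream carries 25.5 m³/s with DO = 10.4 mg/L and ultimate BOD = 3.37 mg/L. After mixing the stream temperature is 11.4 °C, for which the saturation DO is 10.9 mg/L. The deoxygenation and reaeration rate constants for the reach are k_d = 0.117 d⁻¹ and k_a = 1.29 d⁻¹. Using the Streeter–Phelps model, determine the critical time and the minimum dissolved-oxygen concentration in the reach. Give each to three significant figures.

Mixed DO = (25.5×10.4 + 7.29×0.814)/(25.5+7.29) = 271.1/32.79 = 8.269 mg/L.
Mixed L₀ = (25.5×3.37 + 7.29×216)/(32.79) = 1661/32.79 = 50.64 mg/L.
Initial deficit D₀ = C_s − DO₀ = 10.9 − 8.269 = 2.631 mg/L.
t_c = (1/1.173) ln[(1.29/0.117)(1 − 2.631×1.173/(0.117×50.64))] = 0.8525 × ln(5.282) = 1.419 d.
D_c = (0.117/1.29) × 50.64 × e^(−0.117×1.419) = 0.09070 × 50.64 × 0.8470 = 3.891 mg/L.
Minimum DO = 10.9 − 3.891 = 7.009 mg/L.

t_c ≈ 1.42 d; minimum DO ≈ 7.01 mg/L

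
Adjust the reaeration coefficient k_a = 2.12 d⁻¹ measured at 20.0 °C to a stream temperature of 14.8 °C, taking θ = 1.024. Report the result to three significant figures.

k_a(T₂) = k_a(T₁) · θ^(T₂−T₁) = 2.12 × 1.024^(14.8−20.0)
= 2.12 × 1.024^-5.20 = 2.12 × 0.8840 = 1.874 d⁻¹.

k_a ≈ 1.87 d⁻¹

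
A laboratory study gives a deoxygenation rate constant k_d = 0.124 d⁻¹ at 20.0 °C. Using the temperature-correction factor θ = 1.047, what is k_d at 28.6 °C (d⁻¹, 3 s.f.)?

k_d(T₂) = k_d(T₁) · θ^(T₂−T₁) = 0.124 × 1.047^(28.6−20.0)
= 0.124 × 1.047^8.60 = 0.124 × 1.484 = 0.1841 d⁻¹.

k_d ≈ 0.184 d⁻¹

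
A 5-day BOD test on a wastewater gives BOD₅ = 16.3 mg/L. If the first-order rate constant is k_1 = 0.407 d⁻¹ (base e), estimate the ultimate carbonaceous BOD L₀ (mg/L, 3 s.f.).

BOD₅ = L₀(1 − e^(−5k_1)) ⇒ L₀ = BOD₅ / (1 − e^(−5×0.407))
= 16.3 / (1 − 0.1307) = 16.3 / 0.8693 = 18.75 mg/L.

L₀ ≈ 18.8 mg/L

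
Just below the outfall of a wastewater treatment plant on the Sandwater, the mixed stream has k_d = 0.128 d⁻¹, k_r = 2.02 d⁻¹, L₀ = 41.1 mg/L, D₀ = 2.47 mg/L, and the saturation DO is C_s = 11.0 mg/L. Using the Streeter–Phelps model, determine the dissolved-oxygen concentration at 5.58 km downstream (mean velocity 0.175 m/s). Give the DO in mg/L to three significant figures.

DO ≈ 8.50 mg/L

Travel time t = x/v = 5.58 km / (0.175 m/s) = 5580 m / 0.175 m/s = 31890 s = 0.3690 d.
k_d L₀/(k_r−k_d) = 0.128×41.1/(2.02−0.128) = 5.261/1.892 = 2.781 mg/L.
e^(−k_d t) = e^(−0.128×0.3690) = 0.9539; e^(−k_r t) = e^(−2.02×0.3690) = 0.4745.
D = 2.781 × (0.9539 − 0.4745) + 2.47 × 0.4745 = 1.333 + 1.172 = 2.505 mg/L.
DO = C_s − D = 11.0 − 2.505 = 8.495 mg/L.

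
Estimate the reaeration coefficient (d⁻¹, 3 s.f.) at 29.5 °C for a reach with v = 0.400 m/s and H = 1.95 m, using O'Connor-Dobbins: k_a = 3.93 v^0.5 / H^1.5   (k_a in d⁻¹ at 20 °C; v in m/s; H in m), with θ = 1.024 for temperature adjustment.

k_a(20) = 3.93 × 0.400^0.5 / 1.95^1.5 = 3.93 × 0.6325 / 2.723 = 0.9128 d⁻¹.
k_a(29.5) = 0.9128 × 1.024^(29.5−20) = 0.9128 × 1.253 = 1.143 d⁻¹.

k_a ≈ 1.14 d⁻¹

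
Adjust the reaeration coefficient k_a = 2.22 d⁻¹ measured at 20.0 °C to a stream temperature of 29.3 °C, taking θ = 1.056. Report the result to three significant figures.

k_a(T₂) = k_a(T₁) · θ^(T₂−T₁) = 2.22 × 1.056^(29.3−20.0)
= 2.22 × 1.056^9.30 = 2.22 × 1.660 = 3.685 d⁻¹.

k_a ≈ 3.68 d⁻¹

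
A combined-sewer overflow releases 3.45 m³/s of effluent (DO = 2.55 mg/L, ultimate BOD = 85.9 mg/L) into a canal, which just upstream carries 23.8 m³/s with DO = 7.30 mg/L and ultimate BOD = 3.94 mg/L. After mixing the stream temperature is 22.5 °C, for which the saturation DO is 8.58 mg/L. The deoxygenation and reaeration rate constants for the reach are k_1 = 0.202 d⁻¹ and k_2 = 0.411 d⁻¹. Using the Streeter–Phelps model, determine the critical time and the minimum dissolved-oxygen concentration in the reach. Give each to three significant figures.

t_c ≈ 2.70 d; minimum DO ≈ 4.50 mg/L

Mixed DO = (23.8×7.30 + 3.45×2.55)/(23.8+3.45) = 182.5/27.25 = 6.699 mg/L.
Mixed L₀ = (23.8×3.94 + 3.45×85.9)/(27.25) = 390.1/27.25 = 14.32 mg/L.
Initial deficit D₀ = C_s − DO₀ = 8.58 − 6.699 = 1.881 mg/L.
t_c = (1/0.2090) ln[(0.411/0.202)(1 − 1.881×0.2090/(0.202×14.32))] = 4.785 × ln(1.758) = 2.699 d.
D_c = (0.202/0.411) × 14.32 × e^(−0.202×2.699) = 0.4915 × 14.32 × 0.5797 = 4.079 mg/L.
Minimum DO = 8.58 − 4.079 = 4.501 mg/L.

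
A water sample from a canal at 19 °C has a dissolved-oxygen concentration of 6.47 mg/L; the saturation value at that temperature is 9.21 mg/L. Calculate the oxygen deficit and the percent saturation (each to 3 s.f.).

D = C_s − C = 9.21 − 6.47 = 2.74 mg/L.
% saturation = 6.47/9.21 × 100 = 70.2 %.

D ≈ 2.74 mg/L; 70.2 % saturation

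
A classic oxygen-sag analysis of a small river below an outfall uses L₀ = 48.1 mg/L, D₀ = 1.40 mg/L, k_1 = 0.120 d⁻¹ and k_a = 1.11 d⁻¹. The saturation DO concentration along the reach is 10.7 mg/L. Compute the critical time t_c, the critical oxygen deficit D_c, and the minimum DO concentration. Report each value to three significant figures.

At the critical point dD/dt = 0, so k_1 L₀ e^(−k_1 t) = k_a D. Substituting D(t) from the Streeter–Phelps equation and solving for t gives
t_c = ln[(k_a/k_1)(1 − D₀(k_a−k_1)/(k_1 L₀))] / (k_a−k_1).
Here k_a−k_1 = 0.9900 d⁻¹ and 1 − D₀(k_a−k_1)/(k_1 L₀) = 1 − 1.40×0.9900/(0.120×48.1) = 0.7599, so
t_c = ln(9.250 × 0.7599) / 0.9900 = 1.950 / 0.9900 = 1.970 d.
L(t_c) = L₀ e^(−k_1 t_c) = 48.1 × 0.7895 = 37.97 mg/L, and at the critical point k_a D_c = k_1 L, so D_c = (0.120/1.11) × 37.97 = 4.105 mg/L.
Minimum DO = C_s − D_c = 10.7 − 4.105 = 6.595 mg/L.

t_c ≈ 1.97 d; D_c ≈ 4.11 mg/L; min DO ≈ 6.59 mg/L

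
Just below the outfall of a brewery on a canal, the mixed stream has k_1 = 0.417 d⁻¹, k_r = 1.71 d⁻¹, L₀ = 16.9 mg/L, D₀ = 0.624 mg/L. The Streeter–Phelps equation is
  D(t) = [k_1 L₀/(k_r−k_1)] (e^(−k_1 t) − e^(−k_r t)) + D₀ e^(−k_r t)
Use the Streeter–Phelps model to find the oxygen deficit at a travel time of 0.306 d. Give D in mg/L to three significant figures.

D ≈ 1.94 mg/L

k_1 L₀/(k_r−k_1) = 0.417×16.9/(1.71−0.417) = 7.047/1.293 = 5.450 mg/L.
e^(−k_1 t) = e^(−0.417×0.3060) = 0.8802; e^(−k_r t) = e^(−1.71×0.3060) = 0.5926.
D = 5.450 × (0.8802 − 0.5926) + 0.624 × 0.5926 = 1.568 + 0.3698 = 1.937 mg/L.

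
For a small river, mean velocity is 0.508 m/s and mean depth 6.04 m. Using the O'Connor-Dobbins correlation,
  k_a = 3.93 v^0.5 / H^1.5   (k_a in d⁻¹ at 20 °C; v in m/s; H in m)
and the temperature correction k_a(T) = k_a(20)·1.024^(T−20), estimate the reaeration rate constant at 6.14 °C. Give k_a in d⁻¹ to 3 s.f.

k_a ≈ 0.136 d⁻¹

k_a(20) = 3.93 × 0.508^0.5 / 6.04^1.5 = 3.93 × 0.7127 / 14.84 = 0.1887 d⁻¹.
k_a(6.14) = 0.1887 × 1.024^(6.14−20) = 0.1887 × 0.7199 = 0.1358 d⁻¹.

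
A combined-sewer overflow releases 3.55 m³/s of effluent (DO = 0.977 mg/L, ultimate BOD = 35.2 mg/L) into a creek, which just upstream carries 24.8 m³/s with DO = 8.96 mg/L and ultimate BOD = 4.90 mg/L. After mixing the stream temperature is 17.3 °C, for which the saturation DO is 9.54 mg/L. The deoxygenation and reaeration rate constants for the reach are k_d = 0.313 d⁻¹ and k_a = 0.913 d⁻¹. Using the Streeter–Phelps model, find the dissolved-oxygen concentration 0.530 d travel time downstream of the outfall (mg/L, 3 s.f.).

DO ≈ 7.52 mg/L

Mixed DO = (24.8×8.96 + 3.55×0.977)/(24.8+3.55) = 225.7/28.35 = 7.960 mg/L.
Mixed L₀ = (24.8×4.90 + 3.55×35.2)/(28.35) = 246.5/28.35 = 8.694 mg/L.
Initial deficit D₀ = C_s − DO₀ = 9.54 − 7.960 = 1.580 mg/L.
D(0.530) = [0.313×8.694/(0.913−0.313)](e^(−0.313×0.530) − e^(−0.913×0.530)) + 1.580 e^(−0.913×0.530)
= 4.535 × (0.8471 − 0.6164) + 1.580 × 0.6164 = 2.020 mg/L.
DO = 9.54 − 2.020 = 7.520 mg/L.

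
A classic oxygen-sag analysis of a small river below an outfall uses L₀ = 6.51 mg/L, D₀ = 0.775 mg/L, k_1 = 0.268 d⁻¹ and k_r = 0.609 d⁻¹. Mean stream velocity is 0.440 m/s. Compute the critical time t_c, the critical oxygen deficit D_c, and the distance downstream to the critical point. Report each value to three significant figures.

With k_r/k_1 = 2.272 and 1 − D₀(k_r−k_1)/(k_1 L₀) = 0.8485,
t_c = ln(2.272 × 0.8485) / (0.609 − 0.268) = ln(1.928) / 0.3410 = 0.6566/0.3410 = 1.925 d.
L(t_c) = L₀ e^(−k_1 t_c) = 6.51 × 0.5969 = 3.886 mg/L, and at the critical point k_r D_c = k_1 L, so D_c = (0.268/0.609) × 3.886 = 1.710 mg/L.
x_c = v t_c = 0.440 m/s × 1.925 d × 86400 s/d = 73200 m ≈ 73.2 km.

t_c ≈ 1.93 d; D_c ≈ 1.71 mg/L; x_c ≈ 73.2 km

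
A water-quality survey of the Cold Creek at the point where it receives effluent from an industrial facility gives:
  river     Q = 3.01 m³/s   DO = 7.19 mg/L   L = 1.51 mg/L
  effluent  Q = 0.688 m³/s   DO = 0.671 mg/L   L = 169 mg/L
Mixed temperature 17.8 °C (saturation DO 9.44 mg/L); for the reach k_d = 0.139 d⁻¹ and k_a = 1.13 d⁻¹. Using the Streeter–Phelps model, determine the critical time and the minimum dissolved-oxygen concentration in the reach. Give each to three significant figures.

Mixed DO = (3.01×7.19 + 0.688×0.671)/(3.01+0.688) = 22.10/3.698 = 5.977 mg/L.
Mixed L₀ = (3.01×1.51 + 0.688×169)/(3.698) = 120.8/3.698 = 32.67 mg/L.
Initial deficit D₀ = C_s − DO₀ = 9.44 − 5.977 = 3.463 mg/L.
t_c = (1/0.9910) ln[(1.13/0.139)(1 − 3.463×0.9910/(0.139×32.67))] = 1.009 × ln(1.986) = 0.6925 d.
D_c = (0.139/1.13) × 32.67 × e^(−0.139×0.6925) = 0.1230 × 32.67 × 0.9082 = 3.650 mg/L.
Minimum DO = 9.44 − 3.650 = 5.790 mg/L.

t_c ≈ 0.693 d; minimum DO ≈ 5.79 mg/L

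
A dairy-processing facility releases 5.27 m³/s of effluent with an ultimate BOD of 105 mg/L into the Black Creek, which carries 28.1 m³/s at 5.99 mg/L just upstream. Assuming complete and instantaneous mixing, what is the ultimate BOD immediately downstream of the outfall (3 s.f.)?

21.6 mg/L

Flow-weighted mixing: C = (Q_r C_r + Q_w C_w)/(Q_r + Q_w)
= (28.1×5.99 + 5.27×105)/(28.1 + 5.27) = 721.7/33.37 = 21.63 mg/L.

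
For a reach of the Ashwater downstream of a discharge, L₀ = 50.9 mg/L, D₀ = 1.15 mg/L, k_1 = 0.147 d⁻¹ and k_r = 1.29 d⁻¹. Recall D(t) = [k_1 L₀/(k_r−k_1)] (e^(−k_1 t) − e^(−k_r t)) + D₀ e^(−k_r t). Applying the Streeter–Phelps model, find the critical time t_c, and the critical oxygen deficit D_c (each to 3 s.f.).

t_c ≈ 1.73 d; D_c ≈ 4.50 mg/L

With k_r/k_1 = 8.776 and 1 − D₀(k_r−k_1)/(k_1 L₀) = 0.8243,
t_c = ln(8.776 × 0.8243) / (1.29 − 0.147) = ln(7.234) / 1.143 = 1.979/1.143 = 1.731 d.
D_c = (k_1/k_r) L₀ e^(−k_1 t_c) = (0.147/1.29) × 50.9 × e^(−0.147×1.731) = 0.1140 × 50.9 × 0.7753 = 4.497 mg/L.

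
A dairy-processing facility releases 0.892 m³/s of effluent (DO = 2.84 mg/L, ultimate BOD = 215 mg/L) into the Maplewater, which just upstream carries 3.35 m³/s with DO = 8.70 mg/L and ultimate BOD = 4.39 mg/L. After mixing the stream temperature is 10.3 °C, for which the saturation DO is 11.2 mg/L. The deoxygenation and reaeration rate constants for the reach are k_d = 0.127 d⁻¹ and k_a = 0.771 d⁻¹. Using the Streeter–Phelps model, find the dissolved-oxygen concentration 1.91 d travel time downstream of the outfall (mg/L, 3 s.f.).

DO ≈ 5.01 mg/L

Mixed DO = (3.35×8.70 + 0.892×2.84)/(3.35+0.892) = 31.68/4.242 = 7.468 mg/L.
Mixed L₀ = (3.35×4.39 + 0.892×215)/(4.242) = 206.5/4.242 = 48.68 mg/L.
Initial deficit D₀ = C_s − DO₀ = 11.2 − 7.468 = 3.732 mg/L.
D(1.91) = [0.127×48.68/(0.771−0.127)](e^(−0.127×1.91) − e^(−0.771×1.91)) + 3.732 e^(−0.771×1.91)
= 9.599 × (0.7846 − 0.2293) + 3.732 × 0.2293 = 6.186 mg/L.
DO = 11.2 − 6.186 = 5.014 mg/L.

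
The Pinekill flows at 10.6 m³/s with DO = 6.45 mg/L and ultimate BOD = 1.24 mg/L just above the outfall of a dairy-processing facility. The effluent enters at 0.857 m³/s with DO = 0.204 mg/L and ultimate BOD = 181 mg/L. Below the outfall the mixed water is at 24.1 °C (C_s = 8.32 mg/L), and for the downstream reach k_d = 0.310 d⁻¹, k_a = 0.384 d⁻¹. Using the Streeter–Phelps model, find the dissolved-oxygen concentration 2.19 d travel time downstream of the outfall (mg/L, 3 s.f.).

DO ≈ 2.64 mg/L

Mixed DO = (10.6×6.45 + 0.857×0.204)/(10.6+0.857) = 68.54/11.46 = 5.983 mg/L.
Mixed L₀ = (10.6×1.24 + 0.857×181)/(11.46) = 168.3/11.46 = 14.69 mg/L.
Initial deficit D₀ = C_s − DO₀ = 8.32 − 5.983 = 2.337 mg/L.
D(2.19) = [0.310×14.69/(0.384−0.310)](e^(−0.310×2.19) − e^(−0.384×2.19)) + 2.337 e^(−0.384×2.19)
= 61.52 × (0.5072 − 0.4313) + 2.337 × 0.4313 = 5.676 mg/L.
DO = 8.32 − 5.676 = 2.644 mg/L.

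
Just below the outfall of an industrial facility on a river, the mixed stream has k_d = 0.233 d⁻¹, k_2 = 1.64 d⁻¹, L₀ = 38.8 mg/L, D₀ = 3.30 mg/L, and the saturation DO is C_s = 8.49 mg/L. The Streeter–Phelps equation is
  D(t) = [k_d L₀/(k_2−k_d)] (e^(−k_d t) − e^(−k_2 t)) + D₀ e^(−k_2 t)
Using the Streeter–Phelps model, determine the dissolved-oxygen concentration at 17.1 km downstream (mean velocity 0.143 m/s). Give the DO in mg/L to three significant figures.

Travel time t = x/v = 17.1 km / (0.143 m/s) = 17100 m / 0.143 m/s = 119600 s = 1.384 d.
k_d L₀/(k_2−k_d) = 0.233×38.8/(1.64−0.233) = 9.040/1.407 = 6.425 mg/L.
e^(−k_d t) = e^(−0.233×1.384) = 0.7244; e^(−k_2 t) = e^(−1.64×1.384) = 0.1033.
D = 6.425 × (0.7244 − 0.1033) + 3.30 × 0.1033 = 3.990 + 0.3410 = 4.331 mg/L.
DO = C_s − D = 8.49 − 4.331 = 4.159 mg/L.

DO ≈ 4.16 mg/L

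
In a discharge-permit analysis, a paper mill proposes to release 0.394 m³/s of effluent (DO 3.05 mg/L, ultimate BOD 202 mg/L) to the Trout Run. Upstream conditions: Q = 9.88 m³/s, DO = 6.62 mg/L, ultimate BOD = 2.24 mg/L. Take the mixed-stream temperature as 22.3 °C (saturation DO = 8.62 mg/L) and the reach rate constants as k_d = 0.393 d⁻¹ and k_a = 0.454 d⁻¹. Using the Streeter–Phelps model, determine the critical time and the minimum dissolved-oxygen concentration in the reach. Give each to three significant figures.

Mixed DO = (9.88×6.62 + 0.394×3.05)/(9.88+0.394) = 66.61/10.27 = 6.483 mg/L.
Mixed L₀ = (9.88×2.24 + 0.394×202)/(10.27) = 101.7/10.27 = 9.901 mg/L.
Initial deficit D₀ = C_s − DO₀ = 8.62 − 6.483 = 2.137 mg/L.
t_c = (1/0.06100) ln[(0.454/0.393)(1 − 2.137×0.06100/(0.393×9.901))] = 16.39 × ln(1.117) = 1.807 d.
D_c = (0.393/0.454) × 9.901 × e^(−0.393×1.807) = 0.8656 × 9.901 × 0.4916 = 4.213 mg/L.
Minimum DO = 8.62 − 4.213 = 4.407 mg/L.

t_c ≈ 1.81 d; minimum DO ≈ 4.41 mg/L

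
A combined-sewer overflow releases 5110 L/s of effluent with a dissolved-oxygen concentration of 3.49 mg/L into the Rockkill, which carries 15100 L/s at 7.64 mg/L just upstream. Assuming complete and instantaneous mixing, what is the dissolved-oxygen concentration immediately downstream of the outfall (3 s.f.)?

Flow-weighted mixing: C = (Q_r C_r + Q_w C_w)/(Q_r + Q_w)
= (15100×7.64 + 5110×3.49)/(15100 + 5110) = 133200/20210 = 6.591 mg/L.

6.59 mg/L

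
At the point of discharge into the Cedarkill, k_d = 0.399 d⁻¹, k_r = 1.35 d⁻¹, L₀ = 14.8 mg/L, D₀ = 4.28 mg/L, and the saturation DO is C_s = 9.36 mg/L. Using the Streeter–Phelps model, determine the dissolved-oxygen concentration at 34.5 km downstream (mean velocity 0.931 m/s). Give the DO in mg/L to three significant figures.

Travel time t = x/v = 34.5 km / (0.931 m/s) = 34500 m / 0.931 m/s = 37060 s = 0.4289 d.
k_d L₀/(k_r−k_d) = 0.399×14.8/(1.35−0.399) = 5.905/0.9510 = 6.209 mg/L.
e^(−k_d t) = e^(−0.399×0.4289) = 0.8427; e^(−k_r t) = e^(−1.35×0.4289) = 0.5605.
D = 6.209 × (0.8427 − 0.5605) + 4.28 × 0.5605 = 1.753 + 2.399 = 4.151 mg/L.
DO = C_s − D = 9.36 − 4.151 = 5.209 mg/L.

DO ≈ 5.21 mg/L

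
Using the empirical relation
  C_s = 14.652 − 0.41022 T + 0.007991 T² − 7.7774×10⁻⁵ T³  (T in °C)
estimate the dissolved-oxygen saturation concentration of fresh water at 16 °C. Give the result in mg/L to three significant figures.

C_s ≈ 9.82 mg/L

C_s = 14.652 − 0.41022×16 + 0.007991×16² − 7.7774×10⁻⁵×16³ = 9.816 mg/L.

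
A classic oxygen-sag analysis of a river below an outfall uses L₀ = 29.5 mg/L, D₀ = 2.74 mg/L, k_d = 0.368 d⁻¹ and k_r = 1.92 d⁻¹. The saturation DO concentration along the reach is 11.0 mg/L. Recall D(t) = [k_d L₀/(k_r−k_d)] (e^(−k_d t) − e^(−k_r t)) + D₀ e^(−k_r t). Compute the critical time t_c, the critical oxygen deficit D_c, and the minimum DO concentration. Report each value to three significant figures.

t_c = [1/(k_r−k_d)] ln[(k_r/k_d)(1 − D₀(k_r−k_d)/(k_d L₀))]
= [1/(1.92−0.368)] ln[(1.92/0.368)(1 − 2.74×1.552/(0.368×29.5))]
= (1/1.552) ln[5.217 × 0.6083] = 0.6443 × ln(3.174) = 0.6443 × 1.155 = 0.7441 d.
D_c = (k_d/k_r) L₀ e^(−k_d t_c) = (0.368/1.92) × 29.5 × e^(−0.368×0.7441) = 0.1917 × 29.5 × 0.7605 = 4.300 mg/L.
Minimum DO = C_s − D_c = 11.0 − 4.300 = 6.700 mg/L.

t_c ≈ 0.744 d; D_c ≈ 4.30 mg/L; min DO ≈ 6.70 mg/L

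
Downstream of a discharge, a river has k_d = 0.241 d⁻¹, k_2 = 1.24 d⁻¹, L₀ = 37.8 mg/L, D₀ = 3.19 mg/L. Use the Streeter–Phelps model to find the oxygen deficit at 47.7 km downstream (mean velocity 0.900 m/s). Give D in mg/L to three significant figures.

Travel time t = x/v = 47.7 km / (0.900 m/s) = 47700 m / 0.900 m/s = 53000 s = 0.6134 d.
k_d L₀/(k_2−k_d) = 0.241×37.8/(1.24−0.241) = 9.110/0.9990 = 9.119 mg/L.
e^(−k_d t) = e^(−0.241×0.6134) = 0.8626; e^(−k_2 t) = e^(−1.24×0.6134) = 0.4674.
D = 9.119 × (0.8626 − 0.4674) + 3.19 × 0.4674 = 3.604 + 1.491 = 5.095 mg/L.

D ≈ 5.09 mg/L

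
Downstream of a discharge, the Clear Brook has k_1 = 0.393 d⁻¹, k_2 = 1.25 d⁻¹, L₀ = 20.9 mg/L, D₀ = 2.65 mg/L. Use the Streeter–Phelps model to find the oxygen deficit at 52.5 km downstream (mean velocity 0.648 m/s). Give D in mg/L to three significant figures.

D ≈ 4.48 mg/L

Travel time t = x/v = 52.5 km / (0.648 m/s) = 52500 m / 0.648 m/s = 81020 s = 0.9377 d.
k_1 L₀/(k_2−k_1) = 0.393×20.9/(1.25−0.393) = 8.214/0.8570 = 9.584 mg/L.
e^(−k_1 t) = e^(−0.393×0.9377) = 0.6918; e^(−k_2 t) = e^(−1.25×0.9377) = 0.3097.
D = 9.584 × (0.6918 − 0.3097) + 2.65 × 0.3097 = 3.662 + 0.8207 = 4.482 mg/L.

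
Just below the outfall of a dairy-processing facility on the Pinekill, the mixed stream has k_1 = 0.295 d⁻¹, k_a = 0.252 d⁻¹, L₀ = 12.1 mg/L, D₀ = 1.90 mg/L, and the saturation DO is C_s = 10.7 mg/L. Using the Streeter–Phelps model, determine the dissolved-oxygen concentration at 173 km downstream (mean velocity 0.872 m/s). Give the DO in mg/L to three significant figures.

DO ≈ 5.26 mg/L

Travel time t = x/v = 173 km / (0.872 m/s) = 173000 m / 0.872 m/s = 198400 s = 2.296 d.
k_1 L₀/(k_a−k_1) = 0.295×12.1/(0.252−0.295) = 3.569/-0.04300 = -83.01 mg/L.
e^(−k_1 t) = e^(−0.295×2.296) = 0.5079; e^(−k_a t) = e^(−0.252×2.296) = 0.5607.
D = -83.01 × (0.5079 − 0.5607) + 1.90 × 0.5607 = 4.376 + 1.065 = 5.441 mg/L.
DO = C_s − D = 10.7 − 5.441 = 5.259 mg/L.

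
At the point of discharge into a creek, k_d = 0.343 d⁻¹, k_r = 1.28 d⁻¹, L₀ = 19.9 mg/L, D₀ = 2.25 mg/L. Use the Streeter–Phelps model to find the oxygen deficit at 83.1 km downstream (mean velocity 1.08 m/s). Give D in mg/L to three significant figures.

D ≈ 3.76 mg/L

Travel time t = x/v = 83.1 km / (1.08 m/s) = 83100 m / 1.08 m/s = 76940 s = 0.8906 d.
k_d L₀/(k_r−k_d) = 0.343×19.9/(1.28−0.343) = 6.826/0.9370 = 7.285 mg/L.
e^(−k_d t) = e^(−0.343×0.8906) = 0.7368; e^(−k_r t) = e^(−1.28×0.8906) = 0.3198.
D = 7.285 × (0.7368 − 0.3198) + 2.25 × 0.3198 = 3.037 + 0.7197 = 3.757 mg/L.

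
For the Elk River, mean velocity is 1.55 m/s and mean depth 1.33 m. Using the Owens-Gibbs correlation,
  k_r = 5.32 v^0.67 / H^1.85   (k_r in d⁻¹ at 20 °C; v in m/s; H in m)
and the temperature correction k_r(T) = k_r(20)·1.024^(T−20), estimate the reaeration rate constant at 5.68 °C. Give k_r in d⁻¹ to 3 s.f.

k_r ≈ 3.00 d⁻¹

k_r(20) = 5.32 × 1.55^0.67 / 1.33^1.85 = 5.32 × 1.341 / 1.695 = 4.210 d⁻¹.
k_r(5.68) = 4.210 × 1.024^(5.68−20) = 4.210 × 0.7120 = 2.998 d⁻¹.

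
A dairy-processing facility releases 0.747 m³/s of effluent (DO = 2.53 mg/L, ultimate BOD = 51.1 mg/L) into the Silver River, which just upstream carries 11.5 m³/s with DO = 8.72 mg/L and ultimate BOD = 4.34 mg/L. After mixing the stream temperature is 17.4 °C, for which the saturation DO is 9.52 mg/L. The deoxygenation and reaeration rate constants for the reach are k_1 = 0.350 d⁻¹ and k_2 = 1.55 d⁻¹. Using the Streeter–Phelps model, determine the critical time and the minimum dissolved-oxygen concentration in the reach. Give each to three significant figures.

t_c ≈ 0.553 d; minimum DO ≈ 8.18 mg/L

Mixed DO = (11.5×8.72 + 0.747×2.53)/(11.5+0.747) = 102.2/12.25 = 8.342 mg/L.
Mixed L₀ = (11.5×4.34 + 0.747×51.1)/(12.25) = 88.08/12.25 = 7.192 mg/L.
Initial deficit D₀ = C_s − DO₀ = 9.52 − 8.342 = 1.178 mg/L.
t_c = (1/1.200) ln[(1.55/0.350)(1 − 1.178×1.200/(0.350×7.192))] = 0.8333 × ln(1.943) = 0.5533 d.
D_c = (0.350/1.55) × 7.192 × e^(−0.350×0.5533) = 0.2258 × 7.192 × 0.8239 = 1.338 mg/L.
Minimum DO = 9.52 − 1.338 = 8.182 mg/L.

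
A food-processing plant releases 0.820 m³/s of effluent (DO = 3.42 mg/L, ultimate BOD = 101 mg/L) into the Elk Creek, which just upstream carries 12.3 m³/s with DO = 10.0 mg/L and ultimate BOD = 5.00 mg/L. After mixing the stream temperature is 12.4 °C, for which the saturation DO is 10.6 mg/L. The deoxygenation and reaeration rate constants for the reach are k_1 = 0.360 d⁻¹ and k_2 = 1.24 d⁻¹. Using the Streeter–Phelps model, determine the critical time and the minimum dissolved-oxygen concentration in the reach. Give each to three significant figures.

t_c ≈ 1.12 d; minimum DO ≈ 8.46 mg/L

Mixed DO = (12.3×10.0 + 0.820×3.42)/(12.3+0.820) = 125.8/13.12 = 9.589 mg/L.
Mixed L₀ = (12.3×5.00 + 0.820×101)/(13.12) = 144.3/13.12 = 11.00 mg/L.
Initial deficit D₀ = C_s − DO₀ = 10.6 − 9.589 = 1.011 mg/L.
t_c = (1/0.8800) ln[(1.24/0.360)(1 − 1.011×0.8800/(0.360×11.00))] = 1.136 × ln(2.670) = 1.116 d.
D_c = (0.360/1.24) × 11.00 × e^(−0.360×1.116) = 0.2903 × 11.00 × 0.6691 = 2.137 mg/L.
Minimum DO = 10.6 − 2.137 = 8.463 mg/L.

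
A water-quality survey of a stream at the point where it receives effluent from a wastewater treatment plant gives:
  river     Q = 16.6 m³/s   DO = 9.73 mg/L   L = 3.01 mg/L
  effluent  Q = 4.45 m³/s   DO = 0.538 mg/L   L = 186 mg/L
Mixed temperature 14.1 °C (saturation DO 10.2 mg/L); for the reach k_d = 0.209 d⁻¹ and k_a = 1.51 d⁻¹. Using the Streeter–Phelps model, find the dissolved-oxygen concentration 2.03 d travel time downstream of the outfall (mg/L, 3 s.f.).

DO ≈ 6.02 mg/L

Mixed DO = (16.6×9.73 + 4.45×0.538)/(16.6+4.45) = 163.9/21.05 = 7.787 mg/L.
Mixed L₀ = (16.6×3.01 + 4.45×186)/(21.05) = 877.7/21.05 = 41.69 mg/L.
Initial deficit D₀ = C_s − DO₀ = 10.2 − 7.787 = 2.413 mg/L.
D(2.03) = [0.209×41.69/(1.51−0.209)](e^(−0.209×2.03) − e^(−1.51×2.03)) + 2.413 e^(−1.51×2.03)
= 6.698 × (0.6542 − 0.04664) + 2.413 × 0.04664 = 4.182 mg/L.
DO = 10.2 − 4.182 = 6.018 mg/L.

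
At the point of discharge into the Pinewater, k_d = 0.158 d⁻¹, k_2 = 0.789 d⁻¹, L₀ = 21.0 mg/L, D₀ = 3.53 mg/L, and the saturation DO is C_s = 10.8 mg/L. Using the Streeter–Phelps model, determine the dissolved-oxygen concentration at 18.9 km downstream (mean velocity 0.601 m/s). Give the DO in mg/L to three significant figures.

DO ≈ 7.13 mg/L

Travel time t = x/v = 18.9 km / (0.601 m/s) = 18900 m / 0.601 m/s = 31450 s = 0.3640 d.
k_d L₀/(k_2−k_d) = 0.158×21.0/(0.789−0.158) = 3.318/0.6310 = 5.258 mg/L.
e^(−k_d t) = e^(−0.158×0.3640) = 0.9441; e^(−k_2 t) = e^(−0.789×0.3640) = 0.7504.
D = 5.258 × (0.9441 − 0.7504) + 3.53 × 0.7504 = 1.019 + 2.649 = 3.668 mg/L.
DO = C_s − D = 10.8 − 3.668 = 7.132 mg/L.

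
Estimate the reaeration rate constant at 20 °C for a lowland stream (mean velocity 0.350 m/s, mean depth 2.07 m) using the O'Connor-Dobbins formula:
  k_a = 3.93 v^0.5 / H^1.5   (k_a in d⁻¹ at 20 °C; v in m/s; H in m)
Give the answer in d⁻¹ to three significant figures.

k_a = 3.93 × 0.350^0.5 / 2.07^1.5 = 3.93 × 0.5916 / 2.978 = 0.7807 d⁻¹.

k_a ≈ 0.781 d⁻¹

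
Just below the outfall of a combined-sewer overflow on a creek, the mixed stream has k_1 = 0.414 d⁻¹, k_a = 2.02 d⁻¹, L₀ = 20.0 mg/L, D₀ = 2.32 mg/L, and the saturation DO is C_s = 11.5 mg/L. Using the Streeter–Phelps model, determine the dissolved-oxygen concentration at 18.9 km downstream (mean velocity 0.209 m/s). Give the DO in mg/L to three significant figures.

DO ≈ 8.50 mg/L

Travel time t = x/v = 18.9 km / (0.209 m/s) = 18900 m / 0.209 m/s = 90430 s = 1.047 d.
k_1 L₀/(k_a−k_1) = 0.414×20.0/(2.02−0.414) = 8.280/1.606 = 5.156 mg/L.
e^(−k_1 t) = e^(−0.414×1.047) = 0.6484; e^(−k_a t) = e^(−2.02×1.047) = 0.1207.
D = 5.156 × (0.6484 − 0.1207) + 2.32 × 0.1207 = 2.720 + 0.2801 = 3.000 mg/L.
DO = C_s − D = 11.5 − 3.000 = 8.500 mg/L.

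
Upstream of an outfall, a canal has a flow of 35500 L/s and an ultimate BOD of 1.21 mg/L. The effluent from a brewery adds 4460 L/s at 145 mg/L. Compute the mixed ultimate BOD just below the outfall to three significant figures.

Flow-weighted mixing: C = (Q_r C_r + Q_w C_w)/(Q_r + Q_w)
= (35500×1.21 + 4460×145)/(35500 + 4460) = 689700/39960 = 17.26 mg/L.

17.3 mg/L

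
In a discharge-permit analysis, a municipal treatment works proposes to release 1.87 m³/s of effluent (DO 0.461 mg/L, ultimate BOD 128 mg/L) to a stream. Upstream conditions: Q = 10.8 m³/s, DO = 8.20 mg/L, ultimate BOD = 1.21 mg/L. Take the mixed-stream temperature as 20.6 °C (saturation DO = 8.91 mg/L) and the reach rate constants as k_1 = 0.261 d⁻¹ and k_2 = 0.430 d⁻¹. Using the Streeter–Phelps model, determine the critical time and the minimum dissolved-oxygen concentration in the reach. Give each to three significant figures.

t_c ≈ 2.59 d; minimum DO ≈ 2.75 mg/L

Mixed DO = (10.8×8.20 + 1.87×0.461)/(10.8+1.87) = 89.42/12.67 = 7.058 mg/L.
Mixed L₀ = (10.8×1.21 + 1.87×128)/(12.67) = 252.4/12.67 = 19.92 mg/L.
Initial deficit D₀ = C_s − DO₀ = 8.91 − 7.058 = 1.852 mg/L.
t_c = (1/0.1690) ln[(0.430/0.261)(1 − 1.852×0.1690/(0.261×19.92))] = 5.917 × ln(1.548) = 2.587 d.
D_c = (0.261/0.430) × 19.92 × e^(−0.261×2.587) = 0.6070 × 19.92 × 0.5091 = 6.156 mg/L.
Minimum DO = 8.91 − 6.156 = 2.754 mg/L.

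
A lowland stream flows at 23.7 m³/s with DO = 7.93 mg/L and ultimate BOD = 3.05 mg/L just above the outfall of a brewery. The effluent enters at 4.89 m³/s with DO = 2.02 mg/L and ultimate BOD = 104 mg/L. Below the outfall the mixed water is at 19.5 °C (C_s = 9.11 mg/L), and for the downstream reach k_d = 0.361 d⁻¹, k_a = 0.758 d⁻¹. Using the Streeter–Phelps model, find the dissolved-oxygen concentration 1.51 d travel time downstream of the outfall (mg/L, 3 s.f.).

DO ≈ 3.58 mg/L

Mixed DO = (23.7×7.93 + 4.89×2.02)/(23.7+4.89) = 197.8/28.59 = 6.919 mg/L.
Mixed L₀ = (23.7×3.05 + 4.89×104)/(28.59) = 580.8/28.59 = 20.32 mg/L.
Initial deficit D₀ = C_s − DO₀ = 9.11 − 6.919 = 2.191 mg/L.
D(1.51) = [0.361×20.32/(0.758−0.361)](e^(−0.361×1.51) − e^(−0.758×1.51)) + 2.191 e^(−0.758×1.51)
= 18.47 × (0.5798 − 0.3184) + 2.191 × 0.3184 = 5.527 mg/L.
DO = 9.11 − 5.527 = 3.583 mg/L.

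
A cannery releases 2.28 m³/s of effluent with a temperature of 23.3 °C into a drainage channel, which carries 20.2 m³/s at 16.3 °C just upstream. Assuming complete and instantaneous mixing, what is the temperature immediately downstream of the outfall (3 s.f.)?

17.0 °C

Flow-weighted mixing: C = (Q_r C_r + Q_w C_w)/(Q_r + Q_w)
= (20.2×16.3 + 2.28×23.3)/(20.2 + 2.28) = 382.4/22.48 = 17.01 °C.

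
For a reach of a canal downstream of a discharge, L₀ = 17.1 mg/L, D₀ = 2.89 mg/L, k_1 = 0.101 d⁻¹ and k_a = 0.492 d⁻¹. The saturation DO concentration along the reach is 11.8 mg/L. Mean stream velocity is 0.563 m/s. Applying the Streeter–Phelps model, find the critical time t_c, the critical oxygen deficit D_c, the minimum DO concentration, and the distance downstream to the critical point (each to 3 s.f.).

t_c ≈ 1.33 d; D_c ≈ 3.07 mg/L; min DO ≈ 8.73 mg/L; x_c ≈ 64.8 km

With k_a/k_1 = 4.871 and 1 − D₀(k_a−k_1)/(k_1 L₀) = 0.3457,
t_c = ln(4.871 × 0.3457) / (0.492 − 0.101) = ln(1.684) / 0.3910 = 0.5213/0.3910 = 1.333 d.
D_c = (k_1/k_a) L₀ e^(−k_1 t_c) = (0.101/0.492) × 17.1 × e^(−0.101×1.333) = 0.2053 × 17.1 × 0.8740 = 3.068 mg/L.
Minimum DO = C_s − D_c = 11.8 − 3.068 = 8.732 mg/L.
x_c = v t_c = 0.563 m/s × 1.333 d × 86400 s/d = 64850 m ≈ 64.8 km.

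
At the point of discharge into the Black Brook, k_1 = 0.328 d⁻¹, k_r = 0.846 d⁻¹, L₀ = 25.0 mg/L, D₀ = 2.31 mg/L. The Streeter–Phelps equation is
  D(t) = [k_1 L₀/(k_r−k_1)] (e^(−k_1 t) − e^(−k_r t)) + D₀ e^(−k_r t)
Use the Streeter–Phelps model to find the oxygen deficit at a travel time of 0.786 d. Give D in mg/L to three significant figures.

k_1 L₀/(k_r−k_1) = 0.328×25.0/(0.846−0.328) = 8.200/0.5180 = 15.83 mg/L.
e^(−k_1 t) = e^(−0.328×0.7860) = 0.7727; e^(−k_r t) = e^(−0.846×0.7860) = 0.5143.
D = 15.83 × (0.7727 − 0.5143) + 2.31 × 0.5143 = 4.091 + 1.188 = 5.279 mg/L.

D ≈ 5.28 mg/L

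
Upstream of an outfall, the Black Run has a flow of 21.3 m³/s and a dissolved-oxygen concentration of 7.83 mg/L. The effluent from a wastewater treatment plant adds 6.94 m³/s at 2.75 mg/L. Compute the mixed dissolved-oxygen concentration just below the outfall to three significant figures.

6.58 mg/L

Flow-weighted mixing: C = (Q_r C_r + Q_w C_w)/(Q_r + Q_w)
= (21.3×7.83 + 6.94×2.75)/(21.3 + 6.94) = 185.9/28.24 = 6.582 mg/L.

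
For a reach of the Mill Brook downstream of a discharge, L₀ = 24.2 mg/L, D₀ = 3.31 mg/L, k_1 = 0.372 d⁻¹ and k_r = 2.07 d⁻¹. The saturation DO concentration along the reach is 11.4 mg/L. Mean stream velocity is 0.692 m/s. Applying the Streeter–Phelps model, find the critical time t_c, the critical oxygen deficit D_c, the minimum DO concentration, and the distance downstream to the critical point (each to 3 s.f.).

At the critical point dD/dt = 0, so k_1 L₀ e^(−k_1 t) = k_r D. Substituting D(t) from the Streeter–Phelps equation and solving for t gives
t_c = ln[(k_r/k_1)(1 − D₀(k_r−k_1)/(k_1 L₀))] / (k_r−k_1).
Here k_r−k_1 = 1.698 d⁻¹ and 1 − D₀(k_r−k_1)/(k_1 L₀) = 1 − 3.31×1.698/(0.372×24.2) = 0.3757, so
t_c = ln(5.565 × 0.3757) / 1.698 = 0.7374 / 1.698 = 0.4343 d.
L(t_c) = L₀ e^(−k_1 t_c) = 24.2 × 0.8508 = 20.59 mg/L, and at the critical point k_r D_c = k_1 L, so D_c = (0.372/2.07) × 20.59 = 3.700 mg/L.
Minimum DO = C_s − D_c = 11.4 − 3.700 = 7.700 mg/L.
x_c = v t_c = 0.692 m/s × 0.4343 d × 86400 s/d = 25960 m ≈ 26.0 km.

t_c ≈ 0.434 d; D_c ≈ 3.70 mg/L; min DO ≈ 7.70 mg/L; x_c ≈ 26.0 km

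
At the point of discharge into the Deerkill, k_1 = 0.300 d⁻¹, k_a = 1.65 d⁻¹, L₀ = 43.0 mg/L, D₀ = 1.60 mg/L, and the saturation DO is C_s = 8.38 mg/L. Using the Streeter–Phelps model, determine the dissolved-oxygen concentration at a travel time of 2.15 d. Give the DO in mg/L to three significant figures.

k_1 L₀/(k_a−k_1) = 0.300×43.0/(1.65−0.300) = 12.90/1.350 = 9.556 mg/L.
e^(−k_1 t) = e^(−0.300×2.150) = 0.5247; e^(−k_a t) = e^(−1.65×2.150) = 0.02880.
D = 9.556 × (0.5247 − 0.02880) + 1.60 × 0.02880 = 4.738 + 0.04607 = 4.784 mg/L.
DO = C_s − D = 8.38 − 4.784 = 3.596 mg/L.

DO ≈ 3.60 mg/L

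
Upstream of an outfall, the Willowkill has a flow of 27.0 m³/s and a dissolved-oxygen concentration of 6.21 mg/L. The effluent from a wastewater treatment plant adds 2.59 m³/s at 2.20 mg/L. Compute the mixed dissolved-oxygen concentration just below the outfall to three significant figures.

5.86 mg/L

Flow-weighted mixing: C = (Q_r C_r + Q_w C_w)/(Q_r + Q_w)
= (27.0×6.21 + 2.59×2.20)/(27.0 + 2.59) = 173.4/29.59 = 5.859 mg/L.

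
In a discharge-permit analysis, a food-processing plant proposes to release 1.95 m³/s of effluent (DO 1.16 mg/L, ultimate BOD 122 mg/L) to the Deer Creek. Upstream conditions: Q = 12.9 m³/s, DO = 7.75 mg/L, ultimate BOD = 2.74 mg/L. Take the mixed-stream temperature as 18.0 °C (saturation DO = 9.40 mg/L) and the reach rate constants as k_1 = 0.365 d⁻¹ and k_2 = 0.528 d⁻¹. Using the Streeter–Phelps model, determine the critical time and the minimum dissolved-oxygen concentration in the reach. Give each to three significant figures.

t_c ≈ 1.88 d; minimum DO ≈ 2.99 mg/L

Mixed DO = (12.9×7.75 + 1.95×1.16)/(12.9+1.95) = 102.2/14.85 = 6.885 mg/L.
Mixed L₀ = (12.9×2.74 + 1.95×122)/(14.85) = 273.2/14.85 = 18.40 mg/L.
Initial deficit D₀ = C_s − DO₀ = 9.40 − 6.885 = 2.515 mg/L.
t_c = (1/0.1630) ln[(0.528/0.365)(1 − 2.515×0.1630/(0.365×18.40))] = 6.135 × ln(1.358) = 1.879 d.
D_c = (0.365/0.528) × 18.40 × e^(−0.365×1.879) = 0.6913 × 18.40 × 0.5037 = 6.408 mg/L.
Minimum DO = 9.40 − 6.408 = 2.992 mg/L.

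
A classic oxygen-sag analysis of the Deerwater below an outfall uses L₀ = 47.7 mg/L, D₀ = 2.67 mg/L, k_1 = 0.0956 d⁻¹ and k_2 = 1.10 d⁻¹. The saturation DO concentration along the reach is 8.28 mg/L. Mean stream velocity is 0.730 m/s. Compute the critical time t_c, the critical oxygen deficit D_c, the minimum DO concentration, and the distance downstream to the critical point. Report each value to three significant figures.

t_c ≈ 1.55 d; D_c ≈ 3.57 mg/L; min DO ≈ 4.71 mg/L; x_c ≈ 97.7 km

With k_2/k_1 = 11.51 and 1 − D₀(k_2−k_1)/(k_1 L₀) = 0.4119,
t_c = ln(11.51 × 0.4119) / (1.10 − 0.0956) = ln(4.740) / 1.004 = 1.556/1.004 = 1.549 d.
L(t_c) = L₀ e^(−k_1 t_c) = 47.7 × 0.8623 = 41.13 mg/L, and at the critical point k_2 D_c = k_1 L, so D_c = (0.0956/1.10) × 41.13 = 3.575 mg/L.
Minimum DO = C_s − D_c = 8.28 − 3.575 = 4.705 mg/L.
x_c = v t_c = 0.730 m/s × 1.549 d × 86400 s/d = 97710 m ≈ 97.7 km.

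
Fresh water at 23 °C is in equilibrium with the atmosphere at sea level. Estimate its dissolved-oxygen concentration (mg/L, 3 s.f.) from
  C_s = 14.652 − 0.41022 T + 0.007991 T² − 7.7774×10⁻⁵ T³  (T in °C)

C_s = 14.652 − 0.41022×23 + 0.007991×23² − 7.7774×10⁻⁵×23³ = 8.498 mg/L.

C_s ≈ 8.50 mg/L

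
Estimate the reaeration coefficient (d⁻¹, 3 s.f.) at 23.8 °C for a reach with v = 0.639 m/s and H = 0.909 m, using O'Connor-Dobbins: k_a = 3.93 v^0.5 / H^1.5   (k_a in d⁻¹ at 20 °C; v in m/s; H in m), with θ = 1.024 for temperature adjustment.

k_a ≈ 3.97 d⁻¹

k_a(20) = 3.93 × 0.639^0.5 / 0.909^1.5 = 3.93 × 0.7994 / 0.8667 = 3.625 d⁻¹.
k_a(23.8) = 3.625 × 1.024^(23.8−20) = 3.625 × 1.094 = 3.967 d⁻¹.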